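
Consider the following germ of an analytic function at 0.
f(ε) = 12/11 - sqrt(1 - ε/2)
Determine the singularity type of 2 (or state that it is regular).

The point is an algebraic (square-root) branch point.

The term (-1)*sqrt(1 - ε/(2)) has argument 1 - 2/(2) = 0 at 2: a square-root (algebraic, two-sheeted) branch point; the remaining terms are analytic or single-valued there.


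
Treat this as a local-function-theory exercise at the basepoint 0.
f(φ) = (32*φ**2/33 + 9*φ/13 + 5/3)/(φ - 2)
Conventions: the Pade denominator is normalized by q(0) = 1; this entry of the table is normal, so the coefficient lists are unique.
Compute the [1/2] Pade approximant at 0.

The Pade approximant has numerator coefficients [-5/6, -3723659/1461486]; denominator coefficients [1, 80271/37474, -618384/206107].

Taylor coefficients needed (expand at 0): a_0 = -5/6, a_1 = -119/156, a_2 = -991/1144, a_3 = -991/2288.
Write the denominator as Q(φ) = 1 + q1*φ + q2*φ^2. Requiring Q*f - P = O(φ^4) with deg P <= 1 kills the coefficients of φ^2..φ^3 in Q*f:
  φ^2: a_2 + q1*a_1 + q2*a_0 = 0, i.e. -991/1144 + (-119/156)*q1 + (-5/6)*q2 = 0.
  φ^3: a_3 + q1*a_2 + q2*a_1 = 0, i.e. -991/2288 + (-991/1144)*q1 + (-119/156)*q2 = 0.
Solving this linear system: q1 = 80271/37474, q2 = -618384/206107.
The numerator is Q*f truncated at degree 1: P0 = a_0 = -5/6; P1 = a_1 + q1*a_0 = -3723659/1461486.


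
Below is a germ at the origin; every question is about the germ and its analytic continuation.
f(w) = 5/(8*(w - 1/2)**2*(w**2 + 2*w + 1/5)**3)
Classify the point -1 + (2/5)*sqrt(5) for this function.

The point is a pole of order 3.

The denominator factor w**2 + 2*w + 1/5 vanishes at -1 + (2/5)*sqrt(5) and appears to the power 3; the numerator there equals 5/8, nonzero, and no other factor vanishes.
Hence a pole whose order is the multiplicity, 3.


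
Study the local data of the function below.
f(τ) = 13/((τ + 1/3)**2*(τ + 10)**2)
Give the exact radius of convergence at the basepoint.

The radius of convergence is 1/3.

Denominator factor (τ + 1/3)^2: pole of order 2 at -1/3, modulus 1/3.
Denominator factor (τ + 10)^2: pole of order 2 at -10, modulus 10.
The radius of convergence is the smallest modulus among the singular points: 1/3.


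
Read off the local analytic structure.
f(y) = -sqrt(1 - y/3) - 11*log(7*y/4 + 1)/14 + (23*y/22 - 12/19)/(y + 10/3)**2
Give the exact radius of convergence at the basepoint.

Denominator factor (y + 10/3)^2: pole of order 2 at -10/3, modulus 10/3.
Branch term (-11/14)*log(1 - y/(-4/7)): its argument vanishes at y = -4/7, a logarithmic branch point, modulus 4/7.
Branch term (-1)*sqrt(1 - y/(3)): its argument vanishes at y = 3, a square-root branch point, modulus 3.
The radius of convergence is the smallest modulus among the singular points: 4/7.

The radius of convergence is 4/7.


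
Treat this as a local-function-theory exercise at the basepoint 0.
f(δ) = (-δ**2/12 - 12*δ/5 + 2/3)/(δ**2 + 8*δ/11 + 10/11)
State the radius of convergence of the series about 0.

The radius of convergence is (1/11)*sqrt(110).

Denominator factor (δ**2 + 8*δ/11 + 10/11): discriminant -376/121, complex-conjugate roots (-4/11) + ((1/11)*sqrt(94))*i and (-4/11) - ((1/11)*sqrt(94))*i; poles of order 1, moduli (1/11)*sqrt(110) and (1/11)*sqrt(110).
The radius of convergence is the smallest modulus among the singular points: (1/11)*sqrt(110).


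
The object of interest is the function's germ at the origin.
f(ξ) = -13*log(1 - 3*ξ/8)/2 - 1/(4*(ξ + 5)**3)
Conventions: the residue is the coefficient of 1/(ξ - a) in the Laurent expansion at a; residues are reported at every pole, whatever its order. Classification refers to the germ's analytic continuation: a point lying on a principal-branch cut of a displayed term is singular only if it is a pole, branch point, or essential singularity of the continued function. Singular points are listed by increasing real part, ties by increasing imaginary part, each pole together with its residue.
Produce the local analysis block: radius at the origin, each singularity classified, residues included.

Denominator factor (ξ + 5)^3: pole of order 3 at -5, modulus 5.
Branch term (-13/2)*log(1 - ξ/(8/3)): its argument vanishes at ξ = 8/3, a logarithmic branch point, modulus 8/3.
The radius of convergence is the smallest modulus among the singular points: 8/3.
The branch term is analytic at -5 and contributes nothing to the residue; only the rational part matters.
At the order-3 pole -5 set g(ξ) = (ξ - (-5))^3*(rational part) = -1/4.
Order-3 pole: residue = g''(a)/2; g''(-5) = 0, so the residue is 0.
List the singular points by increasing real part (a conjugate pair: the negative imaginary part first).

Radius of convergence at 0: 8/3.
At -5: a pole of order 3; residue 0.
At 8/3: a logarithmic branch point.


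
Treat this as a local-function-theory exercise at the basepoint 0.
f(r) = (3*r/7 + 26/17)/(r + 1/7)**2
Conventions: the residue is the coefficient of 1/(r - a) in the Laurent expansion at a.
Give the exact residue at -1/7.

The residue is 3/7.

At the order-2 pole -1/7 set g(r) = (r - (-1/7))^2*f(r) = 3*r/7 + 26/17.
Order-2 pole: residue = g'(a); g'(-1/7) = 3/7, so the residue is 3/7.


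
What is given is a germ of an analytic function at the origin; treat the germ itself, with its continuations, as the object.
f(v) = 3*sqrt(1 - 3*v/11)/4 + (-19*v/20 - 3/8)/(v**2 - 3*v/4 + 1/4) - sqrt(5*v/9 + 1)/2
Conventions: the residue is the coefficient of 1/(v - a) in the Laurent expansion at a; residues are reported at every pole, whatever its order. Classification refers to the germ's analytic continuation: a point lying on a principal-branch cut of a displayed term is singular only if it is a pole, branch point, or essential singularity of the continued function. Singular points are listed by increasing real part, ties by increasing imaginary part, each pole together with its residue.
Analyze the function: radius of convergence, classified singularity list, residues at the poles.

Denominator factor (v**2 - 3*v/4 + 1/4): discriminant -7/16, complex-conjugate roots (3/8) + ((1/8)*sqrt(7))*i and (3/8) - ((1/8)*sqrt(7))*i; poles of order 1, moduli 1/2 and 1/2.
Branch term (3/4)*sqrt(1 - v/(11/3)): its argument vanishes at v = 11/3, a square-root branch point, modulus 11/3.
Branch term (-1/2)*sqrt(1 - v/(-9/5)): its argument vanishes at v = -9/5, a square-root branch point, modulus 9/5.
The radius of convergence is the smallest modulus among the singular points: 1/2.
The branch terms are analytic at (3/8) - ((1/8)*sqrt(7))*i and contribute nothing to the residue; only the rational part matters.
The factor v**2 - 3*v/4 + 1/4 splits as (v - a)(v - a') with a = (3/8) - ((1/8)*sqrt(7))*i, a' = (3/8) + ((1/8)*sqrt(7))*i. At the order-1 pole a set g(v) = (v - a)*(rational part) = [-19*v/20 - 3/8] / (v - a').
Simple pole: residue = g(a) at a = (3/8) - ((1/8)*sqrt(7))*i, which is (-19/40) - ((117/280)*sqrt(7))*i.
The branch terms are analytic at (3/8) + ((1/8)*sqrt(7))*i and contribute nothing to the residue; only the rational part matters.
The factor v**2 - 3*v/4 + 1/4 splits as (v - a)(v - a') with a = (3/8) + ((1/8)*sqrt(7))*i, a' = (3/8) - ((1/8)*sqrt(7))*i. At the order-1 pole a set g(v) = (v - a)*(rational part) = [-19*v/20 - 3/8] / (v - a').
Simple pole: residue = g(a) at a = (3/8) + ((1/8)*sqrt(7))*i, which is (-19/40) + ((117/280)*sqrt(7))*i.
List the singular points by increasing real part (a conjugate pair: the negative imaginary part first).

Radius of convergence at 0: 1/2.
At -9/5: an algebraic (square-root) branch point.
At (3/8) - ((1/8)*sqrt(7))*i: a pole of order 1; residue (-19/40) - ((117/280)*sqrt(7))*i.
At (3/8) + ((1/8)*sqrt(7))*i: a pole of order 1; residue (-19/40) + ((117/280)*sqrt(7))*i.
At 11/3: an algebraic (square-root) branch point.


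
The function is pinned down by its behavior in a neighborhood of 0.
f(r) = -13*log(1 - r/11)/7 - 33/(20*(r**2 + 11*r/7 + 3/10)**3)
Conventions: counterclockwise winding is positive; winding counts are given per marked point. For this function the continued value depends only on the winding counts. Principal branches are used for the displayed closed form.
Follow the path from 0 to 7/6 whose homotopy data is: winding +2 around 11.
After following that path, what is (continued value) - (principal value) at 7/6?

The rational part is single-valued and drops out of the difference; each branch term changes only by its own monodromy.
(-13/7)*log(1 - r/(11)): each positive loop around 11 adds 2*pi*i to the log, so winding +2 contributes (-13/7)*(2)*2*pi*i = -(52/7)*pi*i.
Summing the contributions at r = 7/6 gives -(52/7)*pi*i.

Continued minus principal equals -(52/7)*pi*i.


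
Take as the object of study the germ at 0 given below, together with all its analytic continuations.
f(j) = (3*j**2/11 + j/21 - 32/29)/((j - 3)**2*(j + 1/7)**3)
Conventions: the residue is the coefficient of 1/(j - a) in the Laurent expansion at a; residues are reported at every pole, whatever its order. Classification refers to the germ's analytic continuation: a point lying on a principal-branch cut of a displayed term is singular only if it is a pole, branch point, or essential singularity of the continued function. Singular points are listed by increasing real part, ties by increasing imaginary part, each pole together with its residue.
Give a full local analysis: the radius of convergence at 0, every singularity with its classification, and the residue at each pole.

Radius of convergence at 0: 1/7.
At -1/7: a pole of order 3; residue -931343/112091496.
At 3: a pole of order 2; residue 931343/112091496.

Denominator factor (j + 1/7)^3: pole of order 3 at -1/7, modulus 1/7.
Denominator factor (j - 3)^2: pole of order 2 at 3, modulus 3.
The radius of convergence is the smallest modulus among the singular points: 1/7.
At the order-3 pole -1/7 set g(j) = (j - (-1/7))^3*f(j) = (3*j**2/11 + j/21 - 32/29)/(j - 3)**2.
Order-3 pole: residue = g''(a)/2; g''(-1/7) = -931343/56045748, so the residue is -931343/112091496.
At the order-2 pole 3 set g(j) = (j - (3))^2*f(j) = (3*j**2/11 + j/21 - 32/29)/(j + 1/7)**3.
Order-2 pole: residue = g'(a); g'(3) = 931343/112091496, so the residue is 931343/112091496.
List the singular points by increasing real part (a conjugate pair: the negative imaginary part first).


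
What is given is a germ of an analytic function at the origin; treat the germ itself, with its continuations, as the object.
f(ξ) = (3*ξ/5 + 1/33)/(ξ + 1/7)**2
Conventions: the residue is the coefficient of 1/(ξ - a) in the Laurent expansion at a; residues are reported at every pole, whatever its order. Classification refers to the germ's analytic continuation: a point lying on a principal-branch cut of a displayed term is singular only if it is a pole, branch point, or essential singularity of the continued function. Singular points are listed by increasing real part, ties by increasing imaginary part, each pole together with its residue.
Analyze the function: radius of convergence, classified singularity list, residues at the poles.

Denominator factor (ξ + 1/7)^2: pole of order 2 at -1/7, modulus 1/7.
The radius of convergence is the smallest modulus among the singular points: 1/7.
At the order-2 pole -1/7 set g(ξ) = (ξ - (-1/7))^2*f(ξ) = 3*ξ/5 + 1/33.
Order-2 pole: residue = g'(a); g'(-1/7) = 3/5, so the residue is 3/5.

Radius of convergence at 0: 1/7.
At -1/7: a pole of order 2; residue 3/5.


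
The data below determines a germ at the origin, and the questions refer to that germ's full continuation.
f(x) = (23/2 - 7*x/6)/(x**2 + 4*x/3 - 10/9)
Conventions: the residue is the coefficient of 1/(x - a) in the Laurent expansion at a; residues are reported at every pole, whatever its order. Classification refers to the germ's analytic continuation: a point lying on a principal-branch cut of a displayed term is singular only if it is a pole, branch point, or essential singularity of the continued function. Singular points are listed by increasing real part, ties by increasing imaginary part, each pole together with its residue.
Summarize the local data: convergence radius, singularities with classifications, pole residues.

Denominator factor (x**2 + 4*x/3 - 10/9): discriminant 56/9, real irrational roots -2/3 + (1/3)*sqrt(14) and -2/3 - (1/3)*sqrt(14); poles of order 1, moduli -2/3 + (1/3)*sqrt(14) and 2/3 + (1/3)*sqrt(14).
The radius of convergence is the smallest modulus among the singular points: -2/3 + (1/3)*sqrt(14).
The factor x**2 + 4*x/3 - 10/9 splits as (x - a)(x - a') with a = -2/3 - (1/3)*sqrt(14), a' = -2/3 + (1/3)*sqrt(14). At the order-1 pole a set g(x) = (x - a)*f(x) = [23/2 - 7*x/6] / (x - a').
Simple pole: residue = g(a) at a = -2/3 - (1/3)*sqrt(14), which is -7/12 - (221/168)*sqrt(14).
The factor x**2 + 4*x/3 - 10/9 splits as (x - a)(x - a') with a = -2/3 + (1/3)*sqrt(14), a' = -2/3 - (1/3)*sqrt(14). At the order-1 pole a set g(x) = (x - a)*f(x) = [23/2 - 7*x/6] / (x - a').
Simple pole: residue = g(a) at a = -2/3 + (1/3)*sqrt(14), which is -7/12 + (221/168)*sqrt(14).
List the singular points by increasing real part (a conjugate pair: the negative imaginary part first).

Radius of convergence at 0: -2/3 + (1/3)*sqrt(14).
At -2/3 - (1/3)*sqrt(14): a pole of order 1; residue -7/12 - (221/168)*sqrt(14).
At -2/3 + (1/3)*sqrt(14): a pole of order 1; residue -7/12 + (221/168)*sqrt(14).


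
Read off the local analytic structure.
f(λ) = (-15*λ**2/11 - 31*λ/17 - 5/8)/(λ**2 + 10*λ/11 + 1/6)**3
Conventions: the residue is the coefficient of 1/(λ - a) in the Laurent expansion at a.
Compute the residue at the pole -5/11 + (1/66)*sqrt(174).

The factor λ**2 + 10*λ/11 + 1/6 splits as (λ - a)(λ - a') with a = -5/11 + (1/66)*sqrt(174), a' = -5/11 - (1/66)*sqrt(174). At the order-3 pole a set g(λ) = (λ - a)^3*f(λ) = [-15*λ**2/11 - 31*λ/17 - 5/8] / (λ - a')^3.
Order-3 pole: residue = g''(a)/2; g''(-5/11 + (1/66)*sqrt(174)) = -(35310825/6633808)*sqrt(174), so the residue is -(35310825/13267616)*sqrt(174).

The residue is -(35310825/13267616)*sqrt(174).


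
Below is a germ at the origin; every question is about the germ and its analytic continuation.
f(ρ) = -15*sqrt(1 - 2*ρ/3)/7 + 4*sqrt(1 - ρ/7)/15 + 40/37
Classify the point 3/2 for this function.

The term (-15/7)*sqrt(1 - ρ/(3/2)) has argument 1 - 3/2/(3/2) = 0 at 3/2: a square-root (algebraic, two-sheeted) branch point; the remaining terms are analytic or single-valued there.

The point is an algebraic (square-root) branch point.


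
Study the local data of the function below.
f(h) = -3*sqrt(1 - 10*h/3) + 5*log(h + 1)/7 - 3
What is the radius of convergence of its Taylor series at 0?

Branch term (-3)*sqrt(1 - h/(3/10)): its argument vanishes at h = 3/10, a square-root branch point, modulus 3/10.
Branch term (5/7)*log(1 - h/(-1)): its argument vanishes at h = -1, a logarithmic branch point, modulus 1.
The radius of convergence is the smallest modulus among the singular points: 3/10.

The radius of convergence is 3/10.


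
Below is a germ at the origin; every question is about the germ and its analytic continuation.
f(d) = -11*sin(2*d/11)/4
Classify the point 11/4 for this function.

There is no denominator, hence no pole anywhere.
The factor sin(2*d/11) is entire.
So the germ continues analytically to 11/4.

The point is a regular point.


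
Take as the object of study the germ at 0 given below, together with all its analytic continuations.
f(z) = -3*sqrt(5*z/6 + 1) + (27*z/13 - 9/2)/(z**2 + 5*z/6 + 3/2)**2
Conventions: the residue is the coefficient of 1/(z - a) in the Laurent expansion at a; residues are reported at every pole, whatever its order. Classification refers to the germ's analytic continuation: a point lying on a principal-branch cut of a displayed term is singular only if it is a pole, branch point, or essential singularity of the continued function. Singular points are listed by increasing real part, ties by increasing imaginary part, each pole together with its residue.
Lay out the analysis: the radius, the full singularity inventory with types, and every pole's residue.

Denominator factor (z**2 + 5*z/6 + 3/2)^2: discriminant -191/36, complex-conjugate roots (-5/12) + ((1/12)*sqrt(191))*i and (-5/12) - ((1/12)*sqrt(191))*i; poles of order 2, moduli (1/2)*sqrt(6) and (1/2)*sqrt(6).
Branch term (-3)*sqrt(1 - z/(-6/5)): its argument vanishes at z = -6/5, a square-root branch point, modulus 6/5.
The radius of convergence is the smallest modulus among the singular points: 6/5.
The branch term is analytic at (-5/12) - ((1/12)*sqrt(191))*i and contributes nothing to the residue; only the rational part matters.
The factor z**2 + 5*z/6 + 3/2 splits as (z - a)(z - a') with a = (-5/12) - ((1/12)*sqrt(191))*i, a' = (-5/12) + ((1/12)*sqrt(191))*i. At the order-2 pole a set g(z) = (z - a)^2*(rational part) = [27*z/13 - 9/2] / (z - a')^2.
Order-2 pole: residue = g'(a); g'((-5/12) - ((1/12)*sqrt(191))*i) = -((30132/474253)*sqrt(191))*i, so the residue is -((30132/474253)*sqrt(191))*i.
The branch term is analytic at (-5/12) + ((1/12)*sqrt(191))*i and contributes nothing to the residue; only the rational part matters.
The factor z**2 + 5*z/6 + 3/2 splits as (z - a)(z - a') with a = (-5/12) + ((1/12)*sqrt(191))*i, a' = (-5/12) - ((1/12)*sqrt(191))*i. At the order-2 pole a set g(z) = (z - a)^2*(rational part) = [27*z/13 - 9/2] / (z - a')^2.
Order-2 pole: residue = g'(a); g'((-5/12) + ((1/12)*sqrt(191))*i) = ((30132/474253)*sqrt(191))*i, so the residue is ((30132/474253)*sqrt(191))*i.
List the singular points by increasing real part (a conjugate pair: the negative imaginary part first).

Radius of convergence at 0: 6/5.
At -6/5: an algebraic (square-root) branch point.
At (-5/12) - ((1/12)*sqrt(191))*i: a pole of order 2; residue -((30132/474253)*sqrt(191))*i.
At (-5/12) + ((1/12)*sqrt(191))*i: a pole of order 2; residue ((30132/474253)*sqrt(191))*i.


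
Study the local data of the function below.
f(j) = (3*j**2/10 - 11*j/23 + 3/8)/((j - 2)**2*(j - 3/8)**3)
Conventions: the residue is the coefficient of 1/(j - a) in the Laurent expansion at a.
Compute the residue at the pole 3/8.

The residue is 321536/3284515.

At the order-3 pole 3/8 set g(j) = (j - (3/8))^3*f(j) = (3*j**2/10 - 11*j/23 + 3/8)/(j - 2)**2.
Order-3 pole: residue = g''(a)/2; g''(3/8) = 643072/3284515, so the residue is 321536/3284515.


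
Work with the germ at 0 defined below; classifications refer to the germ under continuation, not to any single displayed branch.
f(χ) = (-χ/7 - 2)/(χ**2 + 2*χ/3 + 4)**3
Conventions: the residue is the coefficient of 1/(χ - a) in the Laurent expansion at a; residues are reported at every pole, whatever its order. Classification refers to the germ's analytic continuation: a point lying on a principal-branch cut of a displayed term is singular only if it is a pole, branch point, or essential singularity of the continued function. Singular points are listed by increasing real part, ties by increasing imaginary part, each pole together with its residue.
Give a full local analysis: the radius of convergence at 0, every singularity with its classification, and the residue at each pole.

Denominator factor (χ**2 + 2*χ/3 + 4)^3: discriminant -140/9, complex-conjugate roots (-1/3) + ((1/3)*sqrt(35))*i and (-1/3) - ((1/3)*sqrt(35))*i; poles of order 3, moduli 2 and 2.
The radius of convergence is the smallest modulus among the singular points: 2.
The factor χ**2 + 2*χ/3 + 4 splits as (χ - a)(χ - a') with a = (-1/3) - ((1/3)*sqrt(35))*i, a' = (-1/3) + ((1/3)*sqrt(35))*i. At the order-3 pole a set g(χ) = (χ - a)^3*f(χ) = [-χ/7 - 2] / (χ - a')^3.
Order-3 pole: residue = g''(a)/2; g''((-1/3) - ((1/3)*sqrt(35))*i) = -((9963/2401000)*sqrt(35))*i, so the residue is -((9963/4802000)*sqrt(35))*i.
The factor χ**2 + 2*χ/3 + 4 splits as (χ - a)(χ - a') with a = (-1/3) + ((1/3)*sqrt(35))*i, a' = (-1/3) - ((1/3)*sqrt(35))*i. At the order-3 pole a set g(χ) = (χ - a)^3*f(χ) = [-χ/7 - 2] / (χ - a')^3.
Order-3 pole: residue = g''(a)/2; g''((-1/3) + ((1/3)*sqrt(35))*i) = ((9963/2401000)*sqrt(35))*i, so the residue is ((9963/4802000)*sqrt(35))*i.
List the singular points by increasing real part (a conjugate pair: the negative imaginary part first).

Radius of convergence at 0: 2.
At (-1/3) - ((1/3)*sqrt(35))*i: a pole of order 3; residue -((9963/4802000)*sqrt(35))*i.
At (-1/3) + ((1/3)*sqrt(35))*i: a pole of order 3; residue ((9963/4802000)*sqrt(35))*i.


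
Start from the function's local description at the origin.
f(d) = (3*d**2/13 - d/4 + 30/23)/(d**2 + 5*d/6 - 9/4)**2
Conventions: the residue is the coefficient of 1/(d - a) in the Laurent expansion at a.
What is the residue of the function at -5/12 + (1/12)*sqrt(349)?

The residue is -(114867/36418499)*sqrt(349).

The factor d**2 + 5*d/6 - 9/4 splits as (d - a)(d - a') with a = -5/12 + (1/12)*sqrt(349), a' = -5/12 - (1/12)*sqrt(349). At the order-2 pole a set g(d) = (d - a)^2*f(d) = [3*d**2/13 - d/4 + 30/23] / (d - a')^2.
Order-2 pole: residue = g'(a); g'(-5/12 + (1/12)*sqrt(349)) = -(114867/36418499)*sqrt(349), so the residue is -(114867/36418499)*sqrt(349).


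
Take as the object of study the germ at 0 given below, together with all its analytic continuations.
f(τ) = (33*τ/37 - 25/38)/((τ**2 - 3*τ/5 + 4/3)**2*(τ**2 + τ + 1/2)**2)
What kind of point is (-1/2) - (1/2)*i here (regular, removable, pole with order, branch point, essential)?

The denominator factor τ**2 + τ + 1/2 vanishes at (-1/2) - (1/2)*i and appears to the power 2; the numerator there equals (-776/703) - (33/74)*i, nonzero, and no other factor vanishes.
Hence a pole whose order is the multiplicity, 2.

The point is a pole of order 2.


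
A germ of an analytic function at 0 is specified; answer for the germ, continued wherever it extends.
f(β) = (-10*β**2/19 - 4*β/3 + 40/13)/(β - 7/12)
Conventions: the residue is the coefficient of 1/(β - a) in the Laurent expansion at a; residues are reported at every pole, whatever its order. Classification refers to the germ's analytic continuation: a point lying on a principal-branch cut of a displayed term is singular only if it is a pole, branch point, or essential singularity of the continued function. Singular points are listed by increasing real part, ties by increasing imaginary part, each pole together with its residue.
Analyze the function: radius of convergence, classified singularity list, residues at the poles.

Radius of convergence at 0: 7/12.
At 7/12: a pole of order 1; residue 37703/17784.

Denominator factor (β - 7/12): pole of order 1 at 7/12, modulus 7/12.
The radius of convergence is the smallest modulus among the singular points: 7/12.
At the order-1 pole 7/12 set g(β) = (β - (7/12))*f(β) = -10*β**2/19 - 4*β/3 + 40/13.
Simple pole: residue = g(a) at a = 7/12, which is 37703/17784.


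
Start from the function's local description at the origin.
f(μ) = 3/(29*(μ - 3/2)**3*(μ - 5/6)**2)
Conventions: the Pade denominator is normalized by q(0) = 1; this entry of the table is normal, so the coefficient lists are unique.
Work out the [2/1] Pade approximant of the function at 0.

The Pade approximant has numerator coefficients [-32/725, -25088/248625, -3955456/36050625]; denominator coefficients [1, -21022/9945].

Taylor coefficients needed (expand at 0): a_0 = -32/725, a_1 = -704/3625, a_2 = -28288/54375, a_3 = -2690816/2446875.
Write the denominator as Q(μ) = 1 + q1*μ. Requiring Q*f - P = O(μ^4) with deg P <= 2 kills the coefficients of μ^3..μ^3 in Q*f:
  μ^3: a_3 + q1*a_2 = 0, i.e. -2690816/2446875 + (-28288/54375)*q1 = 0.
Solving this linear system: q1 = -21022/9945.
The numerator is Q*f truncated at degree 2: P0 = a_0 = -32/725; P1 = a_1 + q1*a_0 = -25088/248625; P2 = a_2 + q1*a_1 = -3955456/36050625.


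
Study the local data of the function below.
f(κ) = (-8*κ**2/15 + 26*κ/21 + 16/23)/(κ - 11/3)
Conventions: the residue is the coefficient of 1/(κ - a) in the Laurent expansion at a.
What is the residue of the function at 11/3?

The residue is -42058/21735.

At the order-1 pole 11/3 set g(κ) = (κ - (11/3))*f(κ) = -8*κ**2/15 + 26*κ/21 + 16/23.
Simple pole: residue = g(a) at a = 11/3, which is -42058/21735.


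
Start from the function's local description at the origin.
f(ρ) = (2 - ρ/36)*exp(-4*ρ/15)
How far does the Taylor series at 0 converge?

The radius of convergence is infinite.

The factor exp(-4*ρ/15) is entire and contributes no finite singular point.
The polynomial part has no poles.
No finite singular points: the Taylor series at 0 converges everywhere.


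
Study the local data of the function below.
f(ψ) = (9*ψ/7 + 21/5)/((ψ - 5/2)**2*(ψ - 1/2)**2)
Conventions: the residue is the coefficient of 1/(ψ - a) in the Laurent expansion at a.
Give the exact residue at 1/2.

The residue is 429/280.

At the order-2 pole 1/2 set g(ψ) = (ψ - (1/2))^2*f(ψ) = (9*ψ/7 + 21/5)/(ψ - 5/2)**2.
Order-2 pole: residue = g'(a); g'(1/2) = 429/280, so the residue is 429/280.


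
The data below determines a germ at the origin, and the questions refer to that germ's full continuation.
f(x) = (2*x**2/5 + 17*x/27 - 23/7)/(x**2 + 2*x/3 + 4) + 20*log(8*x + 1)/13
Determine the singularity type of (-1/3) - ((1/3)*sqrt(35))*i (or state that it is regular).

The denominator factor x**2 + 2*x/3 + 4 vanishes at (-1/3) - ((1/3)*sqrt(35))*i and appears to the power 1; the numerator there equals (-14194/2835) - ((49/405)*sqrt(35))*i, nonzero, and no other factor vanishes.
The branch terms are analytic at this point.
Hence a pole whose order is the multiplicity, 1.

The point is a pole of order 1.


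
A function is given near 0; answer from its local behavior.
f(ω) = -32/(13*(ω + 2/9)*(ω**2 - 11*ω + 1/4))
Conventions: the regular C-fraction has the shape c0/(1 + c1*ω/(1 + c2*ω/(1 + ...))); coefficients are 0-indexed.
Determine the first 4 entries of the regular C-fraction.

The regular C-fraction coefficients are [-576/13, -79/2, -388/79, 38347/7663].

Taylor coefficients (expand at 0): a_0 = -576/13, a_1 = -22752/13, a_2 = -1010448/13, a_3 = -44316216/13.
c0 = a_0 = -576/13. Peel one level at a time: if S = 1 + c*ω/S' with S'(0) = 1, then c is the ω-coefficient of S and S' = c*ω/(S - 1).
S_1 = c0/f = 1 + (-79/2)*ω + (-194)*ω^2 + ...; c1 = -79/2.
S_2 = c1*ω/(S_1 - 1) = 1 + (-388/79)*ω + (153388/6241)*ω^2 + ...; c2 = -388/79.
S_3 = c2*ω/(S_2 - 1) = 1 + (38347/7663)*ω + ...; c3 = 38347/7663.


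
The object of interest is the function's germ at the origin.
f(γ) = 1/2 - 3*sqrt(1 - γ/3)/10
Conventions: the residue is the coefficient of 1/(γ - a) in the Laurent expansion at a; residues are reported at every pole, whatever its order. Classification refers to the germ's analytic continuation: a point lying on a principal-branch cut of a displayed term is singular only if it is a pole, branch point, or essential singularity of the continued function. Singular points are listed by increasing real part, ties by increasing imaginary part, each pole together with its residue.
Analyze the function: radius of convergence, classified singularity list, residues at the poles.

Branch term (-3/10)*sqrt(1 - γ/(3)): its argument vanishes at γ = 3, a square-root branch point, modulus 3.
The radius of convergence is the smallest modulus among the singular points: 3.

Radius of convergence at 0: 3.
At 3: an algebraic (square-root) branch point.


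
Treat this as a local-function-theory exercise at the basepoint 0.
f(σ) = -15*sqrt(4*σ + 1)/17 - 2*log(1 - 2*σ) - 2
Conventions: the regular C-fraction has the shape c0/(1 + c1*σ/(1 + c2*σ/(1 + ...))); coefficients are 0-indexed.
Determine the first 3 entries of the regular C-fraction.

The regular C-fraction coefficients are [-49/17, 38/49, -3123/931].

Taylor coefficients (expand at 0): a_0 = -49/17, a_1 = 38/17, a_2 = 98/17.
c0 = a_0 = -49/17. Peel one level at a time: if S = 1 + c*σ/S' with S'(0) = 1, then c is the σ-coefficient of S and S' = c*σ/(S - 1).
S_1 = c0/f = 1 + (38/49)*σ + (6246/2401)*σ^2 + ...; c1 = 38/49.
S_2 = c1*σ/(S_1 - 1) = 1 + (-3123/931)*σ + ...; c2 = -3123/931.


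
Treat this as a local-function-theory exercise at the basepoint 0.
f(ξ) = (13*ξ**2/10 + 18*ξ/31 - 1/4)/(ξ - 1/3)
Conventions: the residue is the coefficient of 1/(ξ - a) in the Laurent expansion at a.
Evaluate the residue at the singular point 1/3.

At the order-1 pole 1/3 set g(ξ) = (ξ - (1/3))*f(ξ) = 13*ξ**2/10 + 18*ξ/31 - 1/4.
Simple pole: residue = g(a) at a = 1/3, which is 491/5580.

The residue is 491/5580.


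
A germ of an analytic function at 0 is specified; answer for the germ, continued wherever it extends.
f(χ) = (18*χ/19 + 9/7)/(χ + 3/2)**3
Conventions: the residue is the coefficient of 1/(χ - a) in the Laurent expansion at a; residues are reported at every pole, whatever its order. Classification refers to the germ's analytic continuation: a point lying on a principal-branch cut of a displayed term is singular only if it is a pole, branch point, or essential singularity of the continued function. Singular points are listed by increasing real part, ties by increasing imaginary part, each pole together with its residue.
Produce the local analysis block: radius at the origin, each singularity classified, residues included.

Denominator factor (χ + 3/2)^3: pole of order 3 at -3/2, modulus 3/2.
The radius of convergence is the smallest modulus among the singular points: 3/2.
At the order-3 pole -3/2 set g(χ) = (χ - (-3/2))^3*f(χ) = 18*χ/19 + 9/7.
Order-3 pole: residue = g''(a)/2; g''(-3/2) = 0, so the residue is 0.

Radius of convergence at 0: 3/2.
At -3/2: a pole of order 3; residue 0.


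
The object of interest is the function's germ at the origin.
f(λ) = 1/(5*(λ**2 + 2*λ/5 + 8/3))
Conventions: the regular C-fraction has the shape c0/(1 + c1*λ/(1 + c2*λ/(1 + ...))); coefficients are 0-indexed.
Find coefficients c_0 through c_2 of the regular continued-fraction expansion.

The regular C-fraction coefficients are [3/40, 3/20, -5/2].

Taylor coefficients (expand at 0): a_0 = 3/40, a_1 = -9/800, a_2 = -423/16000.
c0 = a_0 = 3/40. Peel one level at a time: if S = 1 + c*λ/S' with S'(0) = 1, then c is the λ-coefficient of S and S' = c*λ/(S - 1).
S_1 = c0/f = 1 + (3/20)*λ + (3/8)*λ^2 + ...; c1 = 3/20.
S_2 = c1*λ/(S_1 - 1) = 1 + (-5/2)*λ + ...; c2 = -5/2.


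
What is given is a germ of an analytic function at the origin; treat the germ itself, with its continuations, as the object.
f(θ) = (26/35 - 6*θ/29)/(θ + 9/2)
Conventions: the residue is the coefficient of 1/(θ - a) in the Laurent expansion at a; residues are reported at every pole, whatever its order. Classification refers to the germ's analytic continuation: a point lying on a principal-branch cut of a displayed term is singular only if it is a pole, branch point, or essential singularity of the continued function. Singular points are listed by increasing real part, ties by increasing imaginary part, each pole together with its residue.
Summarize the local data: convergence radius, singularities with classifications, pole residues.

Denominator factor (θ + 9/2): pole of order 1 at -9/2, modulus 9/2.
The radius of convergence is the smallest modulus among the singular points: 9/2.
At the order-1 pole -9/2 set g(θ) = (θ - (-9/2))*f(θ) = 26/35 - 6*θ/29.
Simple pole: residue = g(a) at a = -9/2, which is 1699/1015.

Radius of convergence at 0: 9/2.
At -9/2: a pole of order 1; residue 1699/1015.


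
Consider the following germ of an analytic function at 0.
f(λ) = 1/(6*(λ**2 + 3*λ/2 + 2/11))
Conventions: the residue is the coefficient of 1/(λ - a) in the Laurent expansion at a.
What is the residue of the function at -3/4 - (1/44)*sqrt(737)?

The factor λ**2 + 3*λ/2 + 2/11 splits as (λ - a)(λ - a') with a = -3/4 - (1/44)*sqrt(737), a' = -3/4 + (1/44)*sqrt(737). At the order-1 pole a set g(λ) = (λ - a)*f(λ) = [1/6] / (λ - a').
Simple pole: residue = g(a) at a = -3/4 - (1/44)*sqrt(737), which is -(1/201)*sqrt(737).

The residue is -(1/201)*sqrt(737).


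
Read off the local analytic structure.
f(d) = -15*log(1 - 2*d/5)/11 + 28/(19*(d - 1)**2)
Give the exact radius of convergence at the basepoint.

The radius of convergence is 1.

Denominator factor (d - 1)^2: pole of order 2 at 1, modulus 1.
Branch term (-15/11)*log(1 - d/(5/2)): its argument vanishes at d = 5/2, a logarithmic branch point, modulus 5/2.
The radius of convergence is the smallest modulus among the singular points: 1.


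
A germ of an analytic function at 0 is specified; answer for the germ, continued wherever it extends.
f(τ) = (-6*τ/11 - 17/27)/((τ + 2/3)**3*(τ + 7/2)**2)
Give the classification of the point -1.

Denominator factors: τ + 2/3 = -1/3 at τ = -1; τ + 7/2 = 5/2 at τ = -1 — none vanishes.
So the germ continues analytically to -1.

The point is a regular point.


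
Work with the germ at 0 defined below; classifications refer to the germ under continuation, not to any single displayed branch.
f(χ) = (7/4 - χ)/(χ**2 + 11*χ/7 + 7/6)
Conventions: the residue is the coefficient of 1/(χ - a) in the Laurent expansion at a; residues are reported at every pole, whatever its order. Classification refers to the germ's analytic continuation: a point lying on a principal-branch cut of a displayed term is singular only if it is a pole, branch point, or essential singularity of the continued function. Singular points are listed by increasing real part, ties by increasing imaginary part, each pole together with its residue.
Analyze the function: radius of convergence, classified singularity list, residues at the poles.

Radius of convergence at 0: (1/6)*sqrt(42).
At (-11/14) - ((1/42)*sqrt(969))*i: a pole of order 1; residue (-1/2) + ((71/1292)*sqrt(969))*i.
At (-11/14) + ((1/42)*sqrt(969))*i: a pole of order 1; residue (-1/2) - ((71/1292)*sqrt(969))*i.

Denominator factor (χ**2 + 11*χ/7 + 7/6): discriminant -323/147, complex-conjugate roots (-11/14) + ((1/42)*sqrt(969))*i and (-11/14) - ((1/42)*sqrt(969))*i; poles of order 1, moduli (1/6)*sqrt(42) and (1/6)*sqrt(42).
The radius of convergence is the smallest modulus among the singular points: (1/6)*sqrt(42).
The factor χ**2 + 11*χ/7 + 7/6 splits as (χ - a)(χ - a') with a = (-11/14) - ((1/42)*sqrt(969))*i, a' = (-11/14) + ((1/42)*sqrt(969))*i. At the order-1 pole a set g(χ) = (χ - a)*f(χ) = [7/4 - χ] / (χ - a').
Simple pole: residue = g(a) at a = (-11/14) - ((1/42)*sqrt(969))*i, which is (-1/2) + ((71/1292)*sqrt(969))*i.
The factor χ**2 + 11*χ/7 + 7/6 splits as (χ - a)(χ - a') with a = (-11/14) + ((1/42)*sqrt(969))*i, a' = (-11/14) - ((1/42)*sqrt(969))*i. At the order-1 pole a set g(χ) = (χ - a)*f(χ) = [7/4 - χ] / (χ - a').
Simple pole: residue = g(a) at a = (-11/14) + ((1/42)*sqrt(969))*i, which is (-1/2) - ((71/1292)*sqrt(969))*i.
List the singular points by increasing real part (a conjugate pair: the negative imaginary part first).


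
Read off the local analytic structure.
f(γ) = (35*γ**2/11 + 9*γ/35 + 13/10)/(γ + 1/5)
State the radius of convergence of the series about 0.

The radius of convergence is 1/5.

Denominator factor (γ + 1/5): pole of order 1 at -1/5, modulus 1/5.
The radius of convergence is the smallest modulus among the singular points: 1/5.


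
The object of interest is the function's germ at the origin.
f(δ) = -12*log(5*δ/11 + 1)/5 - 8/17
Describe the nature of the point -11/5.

The term (-12/5)*log(1 - δ/(-11/5)) has argument 1 - -11/5/(-11/5) = 0 at -11/5: a logarithmic (infinitely-sheeted) branch point; the remaining terms are analytic or single-valued there.

The point is a logarithmic branch point.


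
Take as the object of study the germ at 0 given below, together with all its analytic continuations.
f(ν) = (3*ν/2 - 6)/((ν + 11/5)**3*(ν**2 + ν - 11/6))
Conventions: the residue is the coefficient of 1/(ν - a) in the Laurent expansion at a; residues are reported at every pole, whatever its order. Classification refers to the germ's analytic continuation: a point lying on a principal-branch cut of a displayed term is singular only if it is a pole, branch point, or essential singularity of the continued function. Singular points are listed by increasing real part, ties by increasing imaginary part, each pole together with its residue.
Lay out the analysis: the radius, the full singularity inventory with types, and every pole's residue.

Radius of convergence at 0: -1/2 + (5/6)*sqrt(3).
At -11/5: a pole of order 3; residue -323635500/1771561.
At -1/2 - (5/6)*sqrt(3): a pole of order 1; residue 161817750/1771561 + (93477825/1771561)*sqrt(3).
At -1/2 + (5/6)*sqrt(3): a pole of order 1; residue 161817750/1771561 - (93477825/1771561)*sqrt(3).


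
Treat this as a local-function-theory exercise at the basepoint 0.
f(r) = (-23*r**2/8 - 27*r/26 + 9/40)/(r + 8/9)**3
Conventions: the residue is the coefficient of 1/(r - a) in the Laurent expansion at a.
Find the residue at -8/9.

At the order-3 pole -8/9 set g(r) = (r - (-8/9))^3*f(r) = -23*r**2/8 - 27*r/26 + 9/40.
Order-3 pole: residue = g''(a)/2; g''(-8/9) = -23/4, so the residue is -23/8.

The residue is -23/8.


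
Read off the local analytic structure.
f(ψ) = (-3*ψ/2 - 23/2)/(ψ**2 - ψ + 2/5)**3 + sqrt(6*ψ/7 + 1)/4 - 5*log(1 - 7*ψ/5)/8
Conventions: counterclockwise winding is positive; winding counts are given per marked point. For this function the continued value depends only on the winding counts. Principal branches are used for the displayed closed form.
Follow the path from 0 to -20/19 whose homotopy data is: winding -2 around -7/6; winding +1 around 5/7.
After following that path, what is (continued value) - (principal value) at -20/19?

The rational part is single-valued and drops out of the difference; each branch term changes only by its own monodromy.
(1/4)*sqrt(1 - ψ/(-7/6)): winding -2 is even, the square root returns to the same sheet, contribution 0.
(-5/8)*log(1 - ψ/(5/7)): each positive loop around 5/7 adds 2*pi*i to the log, so winding +1 contributes (-5/8)*(1)*2*pi*i = -(5/4)*pi*i.
Summing the contributions at ψ = -20/19 gives -(5/4)*pi*i.

Continued minus principal equals -(5/4)*pi*i.


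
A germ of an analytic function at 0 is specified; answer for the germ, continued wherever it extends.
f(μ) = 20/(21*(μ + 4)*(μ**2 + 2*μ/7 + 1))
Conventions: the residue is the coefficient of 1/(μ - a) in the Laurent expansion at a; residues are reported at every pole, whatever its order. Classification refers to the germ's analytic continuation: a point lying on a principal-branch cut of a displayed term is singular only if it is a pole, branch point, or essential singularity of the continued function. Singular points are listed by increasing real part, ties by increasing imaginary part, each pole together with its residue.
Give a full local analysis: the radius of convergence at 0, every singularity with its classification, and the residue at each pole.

Radius of convergence at 0: 1.
At -4: a pole of order 1; residue 20/333.
At (-1/7) - ((4/7)*sqrt(3))*i: a pole of order 1; residue (-10/333) + ((5/74)*sqrt(3))*i.
At (-1/7) + ((4/7)*sqrt(3))*i: a pole of order 1; residue (-10/333) - ((5/74)*sqrt(3))*i.

Denominator factor (μ + 4): pole of order 1 at -4, modulus 4.
Denominator factor (μ**2 + 2*μ/7 + 1): discriminant -192/49, complex-conjugate roots (-1/7) + ((4/7)*sqrt(3))*i and (-1/7) - ((4/7)*sqrt(3))*i; poles of order 1, moduli 1 and 1.
The radius of convergence is the smallest modulus among the singular points: 1.
At the order-1 pole -4 set g(μ) = (μ - (-4))*f(μ) = 20/(21*(μ**2 + 2*μ/7 + 1)).
Simple pole: residue = g(a) at a = -4, which is 20/333.
The factor μ**2 + 2*μ/7 + 1 splits as (μ - a)(μ - a') with a = (-1/7) - ((4/7)*sqrt(3))*i, a' = (-1/7) + ((4/7)*sqrt(3))*i. At the order-1 pole a set g(μ) = (μ - a)*f(μ) = [20/(21*(μ + 4))] / (μ - a').
Simple pole: residue = g(a) at a = (-1/7) - ((4/7)*sqrt(3))*i, which is (-10/333) + ((5/74)*sqrt(3))*i.
The factor μ**2 + 2*μ/7 + 1 splits as (μ - a)(μ - a') with a = (-1/7) + ((4/7)*sqrt(3))*i, a' = (-1/7) - ((4/7)*sqrt(3))*i. At the order-1 pole a set g(μ) = (μ - a)*f(μ) = [20/(21*(μ + 4))] / (μ - a').
Simple pole: residue = g(a) at a = (-1/7) + ((4/7)*sqrt(3))*i, which is (-10/333) - ((5/74)*sqrt(3))*i.
List the singular points by increasing real part (a conjugate pair: the negative imaginary part first).
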